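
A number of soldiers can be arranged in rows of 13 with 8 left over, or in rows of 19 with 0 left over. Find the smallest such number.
M = 13 × 19 = 247. M₁ = 19, y₁ ≡ 11 (mod 13). M₂ = 13, y₂ ≡ 3 (mod 19). z = 8×19×11 + 0×13×3 ≡ 190 (mod 247). The smallest positive such number is 190.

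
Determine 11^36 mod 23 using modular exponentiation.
Using Fermat: 11^{22} ≡ 1 (mod 23). 36 ≡ 14 (mod 22). So 11^{36} ≡ 11^{14} ≡ 3 (mod 23)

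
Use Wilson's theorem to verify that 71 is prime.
(70)! mod 71 = 70. Since this equals -1 (mod 71), Wilson confirms 71 is prime.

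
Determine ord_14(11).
Powers of 11 mod 14: 11^1≡11, 11^2≡9, 11^3≡1. Order = 3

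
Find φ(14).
6

Prime factorization: 14 = 2 × 7
Using the formula φ(n) = n × Π(1 - 1/p) for each prime factor p:
φ(14) = 14 × (1 - 1/2) × (1 - 1/7)
φ(14) = 6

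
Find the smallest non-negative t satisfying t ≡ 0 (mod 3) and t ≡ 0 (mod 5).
M = 3 × 5 = 15. M₁ = 5, y₁ ≡ 2 (mod 3). M₂ = 3, y₂ ≡ 2 (mod 5). t = 0×5×2 + 0×3×2 ≡ 0 (mod 15)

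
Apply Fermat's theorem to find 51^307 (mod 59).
By Fermat: 51^{58} ≡ 1 (mod 59). 307 = 5×58 + 17. So 51^{307} ≡ 51^{17} ≡ 53 (mod 59)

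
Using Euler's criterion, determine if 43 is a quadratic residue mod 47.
By Euler's criterion: 43^{23} ≡ 46 (mod 47). Since this equals -1 (≡ 46), 43 is not a QR.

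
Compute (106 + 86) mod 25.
17

(106 + 86) = 192
192 mod 25 = 17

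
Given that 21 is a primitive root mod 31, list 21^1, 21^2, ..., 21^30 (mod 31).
g^1, g^2, ..., g^{30} mod 31: {21, 7, 23, 18, 6, 2, 11, 14, 15, 5, 12, 4, 22, 28, 30, 10, 24, 8, 13, 25, 29, 20, 17, 16, 26, 19, 27, 9, 3, 1}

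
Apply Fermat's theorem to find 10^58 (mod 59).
By Fermat's Little Theorem, 10^{58} ≡ 1 (mod 59) since 59 is prime and gcd(10, 59) = 1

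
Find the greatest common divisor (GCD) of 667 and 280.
1

Using the Euclidean algorithm:
667 = 2 × 280 + 107
280 = 2 × 107 + 66
107 = 1 × 66 + 41
66 = 1 × 41 + 25
41 = 1 × 25 + 16
25 = 1 × 16 + 9
16 = 1 × 9 + 7
9 = 1 × 7 + 2
7 = 3 × 2 + 1
2 = 2 × 1 + 0

GCD(667, 280) = 1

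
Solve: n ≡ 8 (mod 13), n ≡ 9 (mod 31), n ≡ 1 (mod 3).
M = 13 × 31 × 3 = 1209. M₁ = 93, y₁ ≡ 7 (mod 13). M₂ = 39, y₂ ≡ 4 (mod 31). M₃ = 403, y₃ ≡ 1 (mod 3). n = 8×93×7 + 9×39×4 + 1×403×1 ≡ 970 (mod 1209)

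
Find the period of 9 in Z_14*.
Powers of 9 mod 14: 9^1≡9, 9^2≡11, 9^3≡1. Order = 3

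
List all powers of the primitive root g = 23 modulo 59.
g^1, g^2, ..., g^{58} mod 59: {23, 57, 13, 4, 33, 51, 52, 16, 14, 27, 31, 5, 56, 49, 6, 20, 47, 19, 24, 21, 11, 17, 37, 25, 44, 9, 30, 41, 58, 36, 2, 46, 55, 26, 8, 7, 43, 45, 32, 28, 54, 3, 10, 53, 39, 12, 40, 35, 38, 48, 42, 22, 34, 15, 50, 29, 18, 1}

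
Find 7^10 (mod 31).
10 = 8 + 2 (binary 1010). Repeated squaring mod 31: 7^1 ≡ 7; 7^2 ≡ 7² = 49 ≡ 18; 7^4 ≡ 18² = 324 ≡ 14; 7^8 ≡ 14² = 196 ≡ 10. Multiply: 7^10 = 7^8 × 7^2 ≡ 10 × 18 (mod 31): 10 × 18 = 180 ≡ 25. So 7^10 ≡ 25 (mod 31).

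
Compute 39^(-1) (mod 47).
41

Using Extended Euclidean Algorithm:
gcd(39, 47) = 1
Bezout coefficients: 39 × -6 + 47 × 5 = 1
So 39 × -6 ≡ 1 (mod 47)
The inverse is -6 mod 47 = 41
Verification: 39 × 41 = 1599 = 34 × 47 + 1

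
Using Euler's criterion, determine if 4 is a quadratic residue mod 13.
By Euler's criterion: 4^{6} ≡ 1 (mod 13). Since this equals 1, 4 is a QR.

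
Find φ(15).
8

Prime factorization: 15 = 3 × 5
Using the formula φ(n) = n × Π(1 - 1/p) for each prime factor p:
φ(15) = 15 × (1 - 1/3) × (1 - 1/5)
φ(15) = 8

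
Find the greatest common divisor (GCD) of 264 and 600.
24

Using the Euclidean algorithm:
264 = 0 × 600 + 264
600 = 2 × 264 + 72
264 = 3 × 72 + 48
72 = 1 × 48 + 24
48 = 2 × 24 + 0

GCD(264, 600) = 24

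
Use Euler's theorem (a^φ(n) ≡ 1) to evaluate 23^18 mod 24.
By Euler: 23^{8} ≡ 1 (mod 24) since gcd(23, 24) = 1. 18 = 2×8 + 2. So 23^{18} ≡ 23^{2} ≡ 1 (mod 24)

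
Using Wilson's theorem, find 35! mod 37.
(36)! = (35)! × (36) ≡ -1 (mod 37). So (35)! ≡ -1 × (36)^(-1) ≡ (-1)×(-1) = 1 (mod 37)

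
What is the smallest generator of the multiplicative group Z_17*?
p - 1 = 16 has prime divisors 2. h is a primitive root mod 17 iff h^(16/q) ≢ 1 (mod 17) for each such q.
h = 2: 2^8 ≡ 1 (mod 17); 2^8 ≡ 1, so not a primitive root.
h = 3: 3^8 ≡ 16 (mod 17); none is 1, so 3 has order 16 and is a primitive root.
The smallest primitive root mod 17 is g = 3.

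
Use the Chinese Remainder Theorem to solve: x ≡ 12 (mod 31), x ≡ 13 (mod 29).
477

Using the Chinese Remainder Theorem:
M = product of moduli = 899
For equation 1: M_1 = 29, 29 ≡ 29 (mod 31), inverse of 29 mod 31 is 15 (check: 29 × 15 = 435 ≡ 1 (mod 31))
For equation 2: M_2 = 31, 31 ≡ 2 (mod 29), inverse of 31 mod 29 is 15 (check: 2 × 15 = 30 ≡ 1 (mod 29))
Combine: x ≡ Σ r_i×M_i×(M_i⁻¹ mod m_i) = 12×29×15 + 13×31×15 = 5220 + 6045 = 11265
11265 mod 899 = 477
x ≡ 477 (mod 899)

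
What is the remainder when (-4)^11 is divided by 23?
Using repeated squaring. (-4) ≡ 19 (mod 23). 11 = 8 + 2 + 1 (binary 1011). Repeated squaring mod 23: 19^1 ≡ 19; 19^2 ≡ 19² = 361 ≡ 16; 19^4 ≡ 16² = 256 ≡ 3; 19^8 ≡ 3² = 9 ≡ 9. Multiply: (-4)^11 ≡ 19^8 × 19^2 × 19^1 ≡ 9 × 16 × 19 (mod 23): 9 × 16 = 144 ≡ 6; 6 × 19 = 114 ≡ 22. So (-4)^11 ≡ 22 (mod 23).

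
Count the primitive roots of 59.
28

The number of primitive roots modulo p is φ(p-1) = φ(58)
φ(58) = 28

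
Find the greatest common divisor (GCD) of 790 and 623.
1

Using the Euclidean algorithm:
790 = 1 × 623 + 167
623 = 3 × 167 + 122
167 = 1 × 122 + 45
122 = 2 × 45 + 32
45 = 1 × 32 + 13
32 = 2 × 13 + 6
13 = 2 × 6 + 1
6 = 6 × 1 + 0

GCD(790, 623) = 1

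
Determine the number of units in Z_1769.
1680

Prime factorization: 1769 = 29 × 61
Using the formula φ(n) = n × Π(1 - 1/p) for each prime factor p:
φ(1769) = 1769 × (1 - 1/29) × (1 - 1/61)
φ(1769) = 1680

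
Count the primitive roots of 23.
10

The number of primitive roots modulo p is φ(p-1) = φ(22)
φ(22) = 10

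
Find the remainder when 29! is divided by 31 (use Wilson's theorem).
(30)! = (29)! × (30) ≡ -1 (mod 31). So (29)! ≡ -1 × (30)^(-1) ≡ (-1)×(-1) = 1 (mod 31)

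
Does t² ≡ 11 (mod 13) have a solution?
By Euler's criterion: 11^{6} ≡ 12 (mod 13). Since this equals -1 (≡ 12), 11 is not a QR.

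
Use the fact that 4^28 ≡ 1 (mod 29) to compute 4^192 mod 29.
By Fermat: 4^{28} ≡ 1 (mod 29). 192 = 6×28 + 24. So 4^{192} ≡ 4^{24} ≡ 23 (mod 29)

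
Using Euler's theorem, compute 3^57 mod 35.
By Euler: 3^{24} ≡ 1 (mod 35) since gcd(3, 35) = 1. 57 = 2×24 + 9. So 3^{57} ≡ 3^{9} ≡ 13 (mod 35)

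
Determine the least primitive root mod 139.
p - 1 = 138 has prime divisors 2, 3, 23. h is a primitive root mod 139 iff h^(138/q) ≢ 1 (mod 139) for each such q.
h = 2: 2^69 ≡ 138, 2^46 ≡ 96, 2^6 ≡ 64 (mod 139); none is 1, so 2 has order 138 and is a primitive root.
The smallest primitive root mod 139 is g = 2.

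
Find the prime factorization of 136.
2^3 × 17

Divide by primes starting from smallest:
136 ÷ 2 = 68
68 ÷ 2 = 34
34 ÷ 2 = 17
17 ÷ 17 = 1

136 = 2^3 × 17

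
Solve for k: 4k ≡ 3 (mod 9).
3

Since gcd(4, 9) = 1 divides 3, a solution exists.
Multiply both sides by the inverse of 4 mod 9:
  4^(-1) mod 9 = 7
  x ≡ 7 × 3 ≡ 21 ≡ 3 (mod 9)
Verification: 4 × 3 = 12 = 1 × 9 + 3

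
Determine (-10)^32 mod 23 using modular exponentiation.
Using Fermat: (-10)^{22} ≡ 1 (mod 23). 32 ≡ 10 (mod 22). So (-10)^{32} ≡ (-10)^{10} ≡ 16 (mod 23)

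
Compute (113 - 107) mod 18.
6

(113 - 107) = 6
6 mod 18 = 6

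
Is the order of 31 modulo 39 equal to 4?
Yes, ord_39(31) = 4.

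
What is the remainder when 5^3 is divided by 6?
3 = 2 + 1 (binary 11). Repeated squaring mod 6: 5^1 ≡ 5; 5^2 ≡ 5² = 25 ≡ 1. Multiply: 5^3 = 5^2 × 5^1 ≡ 1 × 5 (mod 6): 1 × 5 = 5 ≡ 5. So 5^3 ≡ 5 (mod 6).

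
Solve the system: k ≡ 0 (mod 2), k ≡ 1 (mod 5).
M = 2 × 5 = 10. M₁ = 5, y₁ ≡ 1 (mod 2). M₂ = 2, y₂ ≡ 3 (mod 5). k = 0×5×1 + 1×2×3 ≡ 6 (mod 10)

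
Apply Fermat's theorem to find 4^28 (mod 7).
By Fermat: 4^{6} ≡ 1 (mod 7). 28 = 4×6 + 4. So 4^{28} ≡ 4^{4} ≡ 4 (mod 7)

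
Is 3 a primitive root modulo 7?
Yes

To verify, check if 3^(6/q) ≢ 1 (mod 7) for each prime divisor q of 6
Divisors of 6 = 6: [1, 2, 3, 6]
  3^(6/2) = 3^3 ≡ 6 (mod 7)
  3^(6/3) = 3^2 ≡ 2 (mod 7)
Conclusion: 3 is a primitive root modulo 7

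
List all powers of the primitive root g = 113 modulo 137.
g^1, g^2, ..., g^{136} mod 137: {113, 28, 13, 99, 90, 32, 54, 74, 5, 17, 3, 65, 84, 39, 23, 133, 96, 25, 85, 15, 51, 9, 58, 115, 117, 69, 125, 14, 75, 118, 45, 16, 27, 37, 71, 77, 70, 101, 42, 88, 80, 135, 48, 81, 111, 76, 94, 73, 29, 126, 127, 103, 131, 7, 106, 59, 91, 8, 82, 87, 104, 107, 35, 119, 21, 44, 40, 136, 24, 109, 124, 38, 47, 105, 83, 63, 132, 120, 134, 72, 53, 98, 114, 4, 41, 112, 52, 122, 86, 128, 79, 22, 20, 68, 12, 123, 62, 19, 92, 121, 110, 100, 66, 60, 67, 36, 95, 49, 57, 2, 89, 56, 26, 61, 43, 64, 108, 11, 10, 34, 6, 130, 31, 78, 46, 129, 55, 50, 33, 30, 102, 18, 116, 93, 97, 1}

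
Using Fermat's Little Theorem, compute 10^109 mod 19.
By Fermat: 10^{18} ≡ 1 (mod 19). 109 = 6×18 + 1. So 10^{109} ≡ 10^{1} ≡ 10 (mod 19)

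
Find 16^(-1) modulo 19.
6

Using Extended Euclidean Algorithm:
gcd(16, 19) = 1
Bezout coefficients: 16 × 6 + 19 × -5 = 1
So 16 × 6 ≡ 1 (mod 19)
The inverse is 6 mod 19 = 6
Verification: 16 × 6 = 96 = 5 × 19 + 1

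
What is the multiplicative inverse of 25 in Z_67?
59

Using Extended Euclidean Algorithm:
gcd(25, 67) = 1
Bezout coefficients: 25 × -8 + 67 × 3 = 1
So 25 × -8 ≡ 1 (mod 67)
The inverse is -8 mod 67 = 59
Verification: 25 × 59 = 1475 = 22 × 67 + 1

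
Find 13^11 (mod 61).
Using repeated squaring. 11 = 8 + 2 + 1 (binary 1011). Repeated squaring mod 61: 13^1 ≡ 13; 13^2 ≡ 13² = 169 ≡ 47; 13^4 ≡ 47² = 2209 ≡ 13; 13^8 ≡ 13² = 169 ≡ 47. Multiply: 13^11 = 13^8 × 13^2 × 13^1 ≡ 47 × 47 × 13 (mod 61): 47 × 47 = 2209 ≡ 13; 13 × 13 = 169 ≡ 47. So 13^11 ≡ 47 (mod 61).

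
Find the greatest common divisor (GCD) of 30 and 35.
5

Using the Euclidean algorithm:
30 = 0 × 35 + 30
35 = 1 × 30 + 5
30 = 6 × 5 + 0

GCD(30, 35) = 5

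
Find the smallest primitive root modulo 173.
p - 1 = 172 has prime divisors 2, 43. h is a primitive root mod 173 iff h^(172/q) ≢ 1 (mod 173) for each such q.
h = 2: 2^86 ≡ 172, 2^4 ≡ 16 (mod 173); none is 1, so 2 has order 172 and is a primitive root.
The smallest primitive root mod 173 is g = 2.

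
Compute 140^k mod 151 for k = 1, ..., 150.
g^1, g^2, ..., g^{150} mod 151: {140, 121, 28, 145, 66, 29, 134, 36, 57, 128, 102, 86, 111, 138, 143, 88, 89, 78, 48, 76, 70, 136, 14, 148, 33, 90, 67, 18, 104, 64, 51, 43, 131, 69, 147, 44, 120, 39, 24, 38, 35, 68, 7, 74, 92, 45, 109, 9, 52, 32, 101, 97, 141, 110, 149, 22, 60, 95, 12, 19, 93, 34, 79, 37, 46, 98, 130, 80, 26, 16, 126, 124, 146, 55, 150, 11, 30, 123, 6, 85, 122, 17, 115, 94, 23, 49, 65, 40, 13, 8, 63, 62, 73, 103, 75, 81, 15, 137, 3, 118, 61, 84, 133, 47, 87, 100, 108, 20, 82, 4, 107, 31, 112, 127, 113, 116, 83, 144, 77, 59, 106, 42, 142, 99, 119, 50, 54, 10, 41, 2, 129, 91, 56, 139, 132, 58, 117, 72, 114, 105, 53, 21, 71, 125, 135, 25, 27, 5, 96, 1}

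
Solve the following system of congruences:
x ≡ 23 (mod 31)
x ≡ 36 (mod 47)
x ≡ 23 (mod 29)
9013

Using the Chinese Remainder Theorem:
M = product of moduli = 42253
For equation 1: M_1 = 1363, 1363 ≡ 30 (mod 31), inverse of 1363 mod 31 is 30 (check: 30 × 30 = 900 ≡ 1 (mod 31))
For equation 2: M_2 = 899, 899 ≡ 6 (mod 47), inverse of 899 mod 47 is 8 (check: 6 × 8 = 48 ≡ 1 (mod 47))
For equation 3: M_3 = 1457, 1457 ≡ 7 (mod 29), inverse of 1457 mod 29 is 25 (check: 7 × 25 = 175 ≡ 1 (mod 29))
Combine: x ≡ Σ r_i×M_i×(M_i⁻¹ mod m_i) = 23×1363×30 + 36×899×8 + 23×1457×25 = 940470 + 258912 + 837775 = 2037157
2037157 mod 42253 = 9013
x ≡ 9013 (mod 42253)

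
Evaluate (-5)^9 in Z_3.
(-5) ≡ 1 (mod 3). 9 = 8 + 1 (binary 1001). Repeated squaring mod 3: 1^1 ≡ 1; 1^2 ≡ 1² = 1 ≡ 1; 1^4 ≡ 1² = 1 ≡ 1; 1^8 ≡ 1² = 1 ≡ 1. Multiply: (-5)^9 ≡ 1^8 × 1^1 ≡ 1 × 1 (mod 3): 1 × 1 = 1 ≡ 1. So (-5)^9 ≡ 1 (mod 3).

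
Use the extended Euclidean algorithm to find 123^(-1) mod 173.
Extended GCD: 123(-45) + 173(32) = 1. So 123^(-1) ≡ 128 ≡ 128 (mod 173). Verify: 123 × 128 = 15744 ≡ 1 (mod 173)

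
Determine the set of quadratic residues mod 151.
QRs mod 151: {1, 2, 4, 5, 8, 9, 10, 11, 16, 17, 18, 19, 20, 21, 22, 25, 29, 31, 32, 34, 36, 37, 38, 39, 40, 42, 43, 44, 45, 47, 49, 50, 55, 58, 59, 62, 64, 68, 69, 72, 74, 76, 78, 80, 81, 84, 85, 86, 88, 90, 91, 94, 95, 97, 98, 99, 100, 103, 105, 110, 116, 118, 121, 123, 124, 125, 127, 128, 136, 137, 138, 139, 144, 145, 148}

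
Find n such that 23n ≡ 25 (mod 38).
11

Since gcd(23, 38) = 1 divides 25, a solution exists.
Multiply both sides by the inverse of 23 mod 38:
  23^(-1) mod 38 = 5
  x ≡ 5 × 25 ≡ 125 ≡ 11 (mod 38)
Verification: 23 × 11 = 253 = 6 × 38 + 25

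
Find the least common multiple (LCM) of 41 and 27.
1107

First find GCD(41, 27) using the Euclidean algorithm:
41 = 1 × 27 + 14
27 = 1 × 14 + 13
14 = 1 × 13 + 1
13 = 13 × 1 + 0
GCD(41, 27) = 1

LCM formula: LCM(a, b) = (a × b) / GCD(a, b)
LCM(41, 27) = (41 × 27) / 1
LCM(41, 27) = 1107 / 1
LCM(41, 27) = 1107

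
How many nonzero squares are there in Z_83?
For prime 83, there are (p-1)/2 = (83-1)/2 = 41 quadratic residues (excluding 0).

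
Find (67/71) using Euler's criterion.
(67/71) = 67^{35} mod 71 = -1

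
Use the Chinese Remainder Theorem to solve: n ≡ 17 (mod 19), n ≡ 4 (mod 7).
74

Using the Chinese Remainder Theorem:
M = product of moduli = 133
For equation 1: M_1 = 7, 7 ≡ 7 (mod 19), inverse of 7 mod 19 is 11 (check: 7 × 11 = 77 ≡ 1 (mod 19))
For equation 2: M_2 = 19, 19 ≡ 5 (mod 7), inverse of 19 mod 7 is 3 (check: 5 × 3 = 15 ≡ 1 (mod 7))
Combine: n ≡ Σ r_i×M_i×(M_i⁻¹ mod m_i) = 17×7×11 + 4×19×3 = 1309 + 228 = 1537
1537 mod 133 = 74
n ≡ 74 (mod 133)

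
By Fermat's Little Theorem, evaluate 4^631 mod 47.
By Fermat: 4^{46} ≡ 1 (mod 47). 631 ≡ 33 (mod 46). So 4^{631} ≡ 4^{33} ≡ 6 (mod 47)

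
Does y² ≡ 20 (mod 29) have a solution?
By Euler's criterion: 20^{14} ≡ 1 (mod 29). Since this equals 1, 20 is a QR.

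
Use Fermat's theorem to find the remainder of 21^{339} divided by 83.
23

By Fermat's Little Theorem, a^(p-1) ≡ 1 (mod p) for prime p and gcd(a, p) = 1
Here p = 83, so 21^82 ≡ 1 (mod 83)
We can reduce the exponent: 339 mod 82 = 11
So 21^339 ≡ 21^11 (mod 83)
Computing: 21^11 mod 83 = 23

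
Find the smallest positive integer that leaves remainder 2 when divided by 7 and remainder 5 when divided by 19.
M = 7 × 19 = 133. M₁ = 19, y₁ ≡ 3 (mod 7). M₂ = 7, y₂ ≡ 11 (mod 19). x = 2×19×3 + 5×7×11 ≡ 100 (mod 133). The smallest positive such number is 100.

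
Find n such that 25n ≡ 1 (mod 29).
25^(-1) ≡ 7 (mod 29). Verification: 25 × 7 = 175 ≡ 1 (mod 29)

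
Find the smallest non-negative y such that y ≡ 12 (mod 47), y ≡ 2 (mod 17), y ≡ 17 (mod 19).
1328

Using the Chinese Remainder Theorem:
M = product of moduli = 15181
For equation 1: M_1 = 323, 323 ≡ 41 (mod 47), inverse of 323 mod 47 is 39 (check: 41 × 39 = 1599 ≡ 1 (mod 47))
For equation 2: M_2 = 893, 893 ≡ 9 (mod 17), inverse of 893 mod 17 is 2 (check: 9 × 2 = 18 ≡ 1 (mod 17))
For equation 3: M_3 = 799, 799 ≡ 1 (mod 19), inverse of 799 mod 19 is 1 (check: 1 × 1 = 1 ≡ 1 (mod 19))
Combine: y ≡ Σ r_i×M_i×(M_i⁻¹ mod m_i) = 12×323×39 + 2×893×2 + 17×799×1 = 151164 + 3572 + 13583 = 168319
168319 mod 15181 = 1328
y ≡ 1328 (mod 15181)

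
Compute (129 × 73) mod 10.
7

(129 × 73) = 9417
9417 mod 10 = 7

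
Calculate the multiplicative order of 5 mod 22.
Powers of 5 mod 22: 5^1≡5, 5^2≡3, 5^3≡15, 5^4≡9, 5^5≡1. Order = 5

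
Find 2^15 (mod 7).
Using Fermat: 2^{6} ≡ 1 (mod 7). 15 ≡ 3 (mod 6). So 2^{15} ≡ 2^{3} ≡ 1 (mod 7)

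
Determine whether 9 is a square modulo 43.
By Euler's criterion: 9^{21} ≡ 1 (mod 43). Since this equals 1, 9 is a QR.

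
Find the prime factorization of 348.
2^2 × 3 × 29

Divide by primes starting from smallest:
348 ÷ 2 = 174
174 ÷ 2 = 87
87 ÷ 3 = 29
29 ÷ 29 = 1

348 = 2^2 × 3 × 29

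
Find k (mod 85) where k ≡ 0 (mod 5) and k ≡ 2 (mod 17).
M = 5 × 17 = 85. M₁ = 17, y₁ ≡ 3 (mod 5). M₂ = 5, y₂ ≡ 7 (mod 17). k = 0×17×3 + 2×5×7 ≡ 70 (mod 85)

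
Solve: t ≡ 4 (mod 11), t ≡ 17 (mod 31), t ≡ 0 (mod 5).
M = 11 × 31 × 5 = 1705. M₁ = 155, y₁ ≡ 1 (mod 11). M₂ = 55, y₂ ≡ 22 (mod 31). M₃ = 341, y₃ ≡ 1 (mod 5). t = 4×155×1 + 17×55×22 + 0×341×1 ≡ 730 (mod 1705)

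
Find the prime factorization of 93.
3 × 31

Divide by primes starting from smallest:
93 ÷ 3 = 31
31 ÷ 31 = 1

93 = 3 × 31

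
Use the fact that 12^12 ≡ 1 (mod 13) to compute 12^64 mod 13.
By Fermat: 12^{12} ≡ 1 (mod 13). 64 = 5×12 + 4. So 12^{64} ≡ 12^{4} ≡ 1 (mod 13)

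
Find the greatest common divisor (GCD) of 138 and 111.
3

Using the Euclidean algorithm:
138 = 1 × 111 + 27
111 = 4 × 27 + 3
27 = 9 × 3 + 0

GCD(138, 111) = 3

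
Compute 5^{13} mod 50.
25

Using successive squaring:
Binary expansion of 13: 1101
Powers of 5 mod 50 (each is the square of the previous):
  5^1 ≡ 5 (mod 50)
  5^2 ≡ 5² = 25 ≡ 25 (mod 50)
  5^4 ≡ 25² = 625 ≡ 25 (mod 50)
  5^8 ≡ 25² = 625 ≡ 25 (mod 50)
13 = 8 + 4 + 1, so 5^13 = 5^8 × 5^4 × 5^1 ≡ 25 × 25 × 5 (mod 50)
Multiplying step by step:
  25 × 25 = 625 ≡ 25 (mod 50)
  25 × 5 = 125 ≡ 25 (mod 50)
Result: 5^13 ≡ 25 (mod 50)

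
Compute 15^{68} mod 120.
105

Using successive squaring:
Binary expansion of 68: 1000100
Powers of 15 mod 120 (each is the square of the previous):
  15^1 ≡ 15 (mod 120)
  15^2 ≡ 15² = 225 ≡ 105 (mod 120)
  15^4 ≡ 105² = 11025 ≡ 105 (mod 120)
  15^8 ≡ 105² = 11025 ≡ 105 (mod 120)
  15^16 ≡ 105² = 11025 ≡ 105 (mod 120)
  15^32 ≡ 105² = 11025 ≡ 105 (mod 120)
  15^64 ≡ 105² = 11025 ≡ 105 (mod 120)
68 = 64 + 4, so 15^68 = 15^64 × 15^4 ≡ 105 × 105 (mod 120)
Multiplying step by step:
  105 × 105 = 11025 ≡ 105 (mod 120)
Result: 15^68 ≡ 105 (mod 120)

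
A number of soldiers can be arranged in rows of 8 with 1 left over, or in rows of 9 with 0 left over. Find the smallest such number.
M = 8 × 9 = 72. M₁ = 9, y₁ ≡ 1 (mod 8). M₂ = 8, y₂ ≡ 8 (mod 9). r = 1×9×1 + 0×8×8 ≡ 9 (mod 72). The smallest positive such number is 9.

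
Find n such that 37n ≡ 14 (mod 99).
86

Since gcd(37, 99) = 1 divides 14, a solution exists.
Multiply both sides by the inverse of 37 mod 99:
  37^(-1) mod 99 = 91
  x ≡ 91 × 14 ≡ 1274 ≡ 86 (mod 99)
Verification: 37 × 86 = 3182 = 32 × 99 + 14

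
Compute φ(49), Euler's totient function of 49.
42

Prime factorization: 49 = 7^2
Using the formula φ(n) = n × Π(1 - 1/p) for each prime factor p:
φ(49) = 49 × (1 - 1/7)
φ(49) = 42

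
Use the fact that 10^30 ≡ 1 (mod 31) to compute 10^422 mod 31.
By Fermat: 10^{30} ≡ 1 (mod 31). 422 ≡ 2 (mod 30). So 10^{422} ≡ 10^{2} ≡ 7 (mod 31)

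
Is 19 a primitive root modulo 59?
No

To verify, check if 19^(58/q) ≢ 1 (mod 59) for each prime divisor q of 58
Divisors of 58 = 58: [1, 2, 29, 58]
  19^(58/2) = 19^29 ≡ 1 (mod 59)
  19^(58/29) = 19^2 ≡ 7 (mod 59)
Conclusion: 19 is not a primitive root modulo 59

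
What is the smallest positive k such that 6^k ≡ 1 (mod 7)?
Powers of 6 mod 7: 6^1≡6, 6^2≡1. Order = 2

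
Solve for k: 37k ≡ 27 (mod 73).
54

Since gcd(37, 73) = 1 divides 27, a solution exists.
Multiply both sides by the inverse of 37 mod 73:
  37^(-1) mod 73 = 2
  x ≡ 2 × 27 ≡ 54 ≡ 54 (mod 73)
Verification: 37 × 54 = 1998 = 27 × 73 + 27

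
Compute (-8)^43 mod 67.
Using repeated squaring. (-8) ≡ 59 (mod 67). 43 = 32 + 8 + 2 + 1 (binary 101011). Repeated squaring mod 67: 59^1 ≡ 59; 59^2 ≡ 59² = 3481 ≡ 64; 59^4 ≡ 64² = 4096 ≡ 9; 59^8 ≡ 9² = 81 ≡ 14; 59^16 ≡ 14² = 196 ≡ 62; 59^32 ≡ 62² = 3844 ≡ 25. Multiply: (-8)^43 ≡ 59^32 × 59^8 × 59^2 × 59^1 ≡ 25 × 14 × 64 × 59 (mod 67): 25 × 14 = 350 ≡ 15; 15 × 64 = 960 ≡ 22; 22 × 59 = 1298 ≡ 25. So (-8)^43 ≡ 25 (mod 67).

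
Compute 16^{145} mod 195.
16

Using successive squaring:
Binary expansion of 145: 10010001
Powers of 16 mod 195 (each is the square of the previous):
  16^1 ≡ 16 (mod 195)
  16^2 ≡ 16² = 256 ≡ 61 (mod 195)
  16^4 ≡ 61² = 3721 ≡ 16 (mod 195)
  16^8 ≡ 16² = 256 ≡ 61 (mod 195)
  16^16 ≡ 61² = 3721 ≡ 16 (mod 195)
  16^32 ≡ 16² = 256 ≡ 61 (mod 195)
  16^64 ≡ 61² = 3721 ≡ 16 (mod 195)
  16^128 ≡ 16² = 256 ≡ 61 (mod 195)
145 = 128 + 16 + 1, so 16^145 = 16^128 × 16^16 × 16^1 ≡ 61 × 16 × 16 (mod 195)
Multiplying step by step:
  61 × 16 = 976 ≡ 1 (mod 195)
  1 × 16 = 16 ≡ 16 (mod 195)
Result: 16^145 ≡ 16 (mod 195)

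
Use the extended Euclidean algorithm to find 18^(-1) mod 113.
Extended GCD: 18(44) + 113(-7) = 1. So 18^(-1) ≡ 44 ≡ 44 (mod 113). Verify: 18 × 44 = 792 ≡ 1 (mod 113)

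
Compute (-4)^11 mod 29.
Using repeated squaring. (-4) ≡ 25 (mod 29). 11 = 8 + 2 + 1 (binary 1011). Repeated squaring mod 29: 25^1 ≡ 25; 25^2 ≡ 25² = 625 ≡ 16; 25^4 ≡ 16² = 256 ≡ 24; 25^8 ≡ 24² = 576 ≡ 25. Multiply: (-4)^11 ≡ 25^8 × 25^2 × 25^1 ≡ 25 × 16 × 25 (mod 29): 25 × 16 = 400 ≡ 23; 23 × 25 = 575 ≡ 24. So (-4)^11 ≡ 24 (mod 29).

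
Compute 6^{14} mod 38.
24

Using successive squaring:
Binary expansion of 14: 1110
Powers of 6 mod 38 (each is the square of the previous):
  6^1 ≡ 6 (mod 38)
  6^2 ≡ 6² = 36 ≡ 36 (mod 38)
  6^4 ≡ 36² = 1296 ≡ 4 (mod 38)
  6^8 ≡ 4² = 16 ≡ 16 (mod 38)
14 = 8 + 4 + 2, so 6^14 = 6^8 × 6^4 × 6^2 ≡ 16 × 4 × 36 (mod 38)
Multiplying step by step:
  16 × 4 = 64 ≡ 26 (mod 38)
  26 × 36 = 936 ≡ 24 (mod 38)
Result: 6^14 ≡ 24 (mod 38)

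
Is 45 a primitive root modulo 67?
p - 1 = 66 has prime divisors 2, 3, 11. Check 45^(66/q) mod 67 for each: 45^(66/2) = 45^33 ≡ 66, 45^(66/3) = 45^22 ≡ 1, 45^(66/11) = 45^6 ≡ 25 (mod 67). Since 45^22 ≡ 1 (mod 67), the order of 45 divides 22 (in fact the order is 22) ≠ 66, so it is not a primitive root.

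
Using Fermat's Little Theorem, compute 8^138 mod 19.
By Fermat: 8^{18} ≡ 1 (mod 19). 138 = 7×18 + 12. So 8^{138} ≡ 8^{12} ≡ 1 (mod 19)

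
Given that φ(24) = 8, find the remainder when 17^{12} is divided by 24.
By Euler: 17^{8} ≡ 1 (mod 24) since gcd(17, 24) = 1. 12 = 1×8 + 4. So 17^{12} ≡ 17^{4} ≡ 1 (mod 24)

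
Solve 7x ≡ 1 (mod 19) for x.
7^(-1) ≡ 11 (mod 19). Verification: 7 × 11 = 77 ≡ 1 (mod 19)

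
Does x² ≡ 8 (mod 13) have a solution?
By Euler's criterion: 8^{6} ≡ 12 (mod 13). Since this equals -1 (≡ 12), 8 is not a QR.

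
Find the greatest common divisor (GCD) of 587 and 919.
1

Using the Euclidean algorithm:
587 = 0 × 919 + 587
919 = 1 × 587 + 332
587 = 1 × 332 + 255
332 = 1 × 255 + 77
255 = 3 × 77 + 24
77 = 3 × 24 + 5
24 = 4 × 5 + 4
5 = 1 × 4 + 1
4 = 4 × 1 + 0

GCD(587, 919) = 1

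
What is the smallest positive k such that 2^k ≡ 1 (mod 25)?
Powers of 2 mod 25: 2^1≡2, 2^2≡4, 2^3≡8, 2^4≡16, 2^5≡7, 2^6≡14, 2^7≡3, 2^8≡6, 2^9≡12, 2^10≡24, 2^11≡23, 2^12≡21, 2^13≡17, 2^14≡9, 2^15≡18, 2^16≡11, 2^17≡22, 2^18≡19, 2^19≡13, 2^20≡1. Order = 20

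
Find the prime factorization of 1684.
2^2 × 421

Divide by primes starting from smallest:
1684 ÷ 2 = 842
842 ÷ 2 = 421
421 ÷ 421 = 1

1684 = 2^2 × 421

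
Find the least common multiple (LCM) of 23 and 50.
1150

First find GCD(23, 50) using the Euclidean algorithm:
23 = 0 × 50 + 23
50 = 2 × 23 + 4
23 = 5 × 4 + 3
4 = 1 × 3 + 1
3 = 3 × 1 + 0
GCD(23, 50) = 1

LCM formula: LCM(a, b) = (a × b) / GCD(a, b)
LCM(23, 50) = (23 × 50) / 1
LCM(23, 50) = 1150 / 1
LCM(23, 50) = 1150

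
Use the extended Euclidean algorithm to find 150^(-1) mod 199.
Extended GCD: 150(-65) + 199(49) = 1. So 150^(-1) ≡ 134 ≡ 134 (mod 199). Verify: 150 × 134 = 20100 ≡ 1 (mod 199)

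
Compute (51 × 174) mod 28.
26

(51 × 174) = 8874
8874 mod 28 = 26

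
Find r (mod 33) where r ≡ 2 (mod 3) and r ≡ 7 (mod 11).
M = 3 × 11 = 33. M₁ = 11, y₁ ≡ 2 (mod 3). M₂ = 3, y₂ ≡ 4 (mod 11). r = 2×11×2 + 7×3×4 ≡ 29 (mod 33)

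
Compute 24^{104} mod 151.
29

Using successive squaring:
Binary expansion of 104: 1101000
Powers of 24 mod 151 (each is the square of the previous):
  24^1 ≡ 24 (mod 151)
  24^2 ≡ 24² = 576 ≡ 123 (mod 151)
  24^4 ≡ 123² = 15129 ≡ 29 (mod 151)
  24^8 ≡ 29² = 841 ≡ 86 (mod 151)
  24^16 ≡ 86² = 7396 ≡ 148 (mod 151)
  24^32 ≡ 148² = 21904 ≡ 9 (mod 151)
  24^64 ≡ 9² = 81 ≡ 81 (mod 151)
104 = 64 + 32 + 8, so 24^104 = 24^64 × 24^32 × 24^8 ≡ 81 × 9 × 86 (mod 151)
Multiplying step by step:
  81 × 9 = 729 ≡ 125 (mod 151)
  125 × 86 = 10750 ≡ 29 (mod 151)
Result: 24^104 ≡ 29 (mod 151)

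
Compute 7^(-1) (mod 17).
7^(-1) ≡ 5 (mod 17). Verification: 7 × 5 = 35 ≡ 1 (mod 17)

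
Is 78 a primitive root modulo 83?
p - 1 = 82 has prime divisors 2, 41. Check 78^(82/q) mod 83 for each: 78^(82/2) = 78^41 ≡ 1, 78^(82/41) = 78^2 ≡ 25 (mod 83). Since 78^41 ≡ 1 (mod 83), the order of 78 divides 41 (in fact the order is 41) ≠ 82, so it is not a primitive root.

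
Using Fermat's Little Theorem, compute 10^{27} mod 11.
10

By Fermat's Little Theorem, a^(p-1) ≡ 1 (mod p) for prime p and gcd(a, p) = 1
Here p = 11, so 10^10 ≡ 1 (mod 11)
We can reduce the exponent: 27 mod 10 = 7
So 10^27 ≡ 10^7 (mod 11)
Computing: 10^7 mod 11 = 10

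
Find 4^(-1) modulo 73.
55

Using Extended Euclidean Algorithm:
gcd(4, 73) = 1
Bezout coefficients: 4 × -18 + 73 × 1 = 1
So 4 × -18 ≡ 1 (mod 73)
The inverse is -18 mod 73 = 55
Verification: 4 × 55 = 220 = 3 × 73 + 1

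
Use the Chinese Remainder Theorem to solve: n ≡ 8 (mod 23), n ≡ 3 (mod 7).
31

Using the Chinese Remainder Theorem:
M = product of moduli = 161
For equation 1: M_1 = 7, 7 ≡ 7 (mod 23), inverse of 7 mod 23 is 10 (check: 7 × 10 = 70 ≡ 1 (mod 23))
For equation 2: M_2 = 23, 23 ≡ 2 (mod 7), inverse of 23 mod 7 is 4 (check: 2 × 4 = 8 ≡ 1 (mod 7))
Combine: n ≡ Σ r_i×M_i×(M_i⁻¹ mod m_i) = 8×7×10 + 3×23×4 = 560 + 276 = 836
836 mod 161 = 31
n ≡ 31 (mod 161)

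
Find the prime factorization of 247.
13 × 19

Divide by primes starting from smallest:
247 ÷ 13 = 19
19 ÷ 19 = 1

247 = 13 × 19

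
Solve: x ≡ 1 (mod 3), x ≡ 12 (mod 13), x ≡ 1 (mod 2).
M = 3 × 13 × 2 = 78. M₁ = 26, y₁ ≡ 2 (mod 3). M₂ = 6, y₂ ≡ 11 (mod 13). M₃ = 39, y₃ ≡ 1 (mod 2). x = 1×26×2 + 12×6×11 + 1×39×1 ≡ 25 (mod 78)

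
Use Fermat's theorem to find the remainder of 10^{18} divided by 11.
1

By Fermat's Little Theorem, a^(p-1) ≡ 1 (mod p) for prime p and gcd(a, p) = 1
Here p = 11, so 10^10 ≡ 1 (mod 11)
We can reduce the exponent: 18 mod 10 = 8
So 10^18 ≡ 10^8 (mod 11)
Computing: 10^8 mod 11 = 1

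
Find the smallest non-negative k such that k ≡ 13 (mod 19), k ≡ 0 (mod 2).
32

Using the Chinese Remainder Theorem:
M = product of moduli = 38
For equation 1: M_1 = 2, 2 ≡ 2 (mod 19), inverse of 2 mod 19 is 10 (check: 2 × 10 = 20 ≡ 1 (mod 19))
For equation 2: M_2 = 19, 19 ≡ 1 (mod 2), inverse of 19 mod 2 is 1 (check: 1 × 1 = 1 ≡ 1 (mod 2))
Combine: k ≡ Σ r_i×M_i×(M_i⁻¹ mod m_i) = 13×2×10 + 0×19×1 = 260 + 0 = 260
260 mod 38 = 32
k ≡ 32 (mod 38)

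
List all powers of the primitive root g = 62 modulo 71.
g^1, g^2, ..., g^{70} mod 71: {62, 10, 52, 29, 23, 6, 17, 60, 28, 32, 67, 36, 31, 5, 26, 50, 47, 3, 44, 30, 14, 16, 69, 18, 51, 38, 13, 25, 59, 37, 22, 15, 7, 8, 70, 9, 61, 19, 42, 48, 65, 54, 11, 43, 39, 4, 35, 40, 66, 45, 21, 24, 68, 27, 41, 57, 55, 2, 53, 20, 33, 58, 46, 12, 34, 49, 56, 64, 63, 1}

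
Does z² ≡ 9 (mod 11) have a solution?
By Euler's criterion: 9^{5} ≡ 1 (mod 11). Since this equals 1, 9 is a QR.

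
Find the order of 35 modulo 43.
Powers of 35 mod 43: 35^1≡35, 35^2≡21, 35^3≡4, 35^4≡11, 35^5≡41, 35^6≡16, 35^7≡1. Order = 7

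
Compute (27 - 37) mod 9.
8

(27 - 37) = -10
-10 mod 9 = 8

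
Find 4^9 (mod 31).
9 = 8 + 1 (binary 1001). Repeated squaring mod 31: 4^1 ≡ 4; 4^2 ≡ 4² = 16 ≡ 16; 4^4 ≡ 16² = 256 ≡ 8; 4^8 ≡ 8² = 64 ≡ 2. Multiply: 4^9 = 4^8 × 4^1 ≡ 2 × 4 (mod 31): 2 × 4 = 8 ≡ 8. So 4^9 ≡ 8 (mod 31).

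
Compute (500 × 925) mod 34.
32

(500 × 925) = 462500
462500 mod 34 = 32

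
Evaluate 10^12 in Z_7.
Using Fermat: 10^{6} ≡ 1 (mod 7). 12 ≡ 0 (mod 6). So 10^{12} ≡ 10^{0} ≡ 1 (mod 7)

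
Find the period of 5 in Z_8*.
Powers of 5 mod 8: 5^1≡5, 5^2≡1. Order = 2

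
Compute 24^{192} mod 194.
98

Using successive squaring:
Binary expansion of 192: 11000000
Powers of 24 mod 194 (each is the square of the previous):
  24^1 ≡ 24 (mod 194)
  24^2 ≡ 24² = 576 ≡ 188 (mod 194)
  24^4 ≡ 188² = 35344 ≡ 36 (mod 194)
  24^8 ≡ 36² = 1296 ≡ 132 (mod 194)
  24^16 ≡ 132² = 17424 ≡ 158 (mod 194)
  24^32 ≡ 158² = 24964 ≡ 132 (mod 194)
  24^64 ≡ 132² = 17424 ≡ 158 (mod 194)
  24^128 ≡ 158² = 24964 ≡ 132 (mod 194)
192 = 128 + 64, so 24^192 = 24^128 × 24^64 ≡ 132 × 158 (mod 194)
Multiplying step by step:
  132 × 158 = 20856 ≡ 98 (mod 194)
Result: 24^192 ≡ 98 (mod 194)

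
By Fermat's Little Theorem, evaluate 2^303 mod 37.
By Fermat: 2^{36} ≡ 1 (mod 37). 303 = 8×36 + 15. So 2^{303} ≡ 2^{15} ≡ 23 (mod 37)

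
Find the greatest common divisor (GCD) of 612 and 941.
1

Using the Euclidean algorithm:
612 = 0 × 941 + 612
941 = 1 × 612 + 329
612 = 1 × 329 + 283
329 = 1 × 283 + 46
283 = 6 × 46 + 7
46 = 6 × 7 + 4
7 = 1 × 4 + 3
4 = 1 × 3 + 1
3 = 3 × 1 + 0

GCD(612, 941) = 1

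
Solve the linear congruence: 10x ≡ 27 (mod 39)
30

Since gcd(10, 39) = 1 divides 27, a solution exists.
Multiply both sides by the inverse of 10 mod 39:
  10^(-1) mod 39 = 4
  x ≡ 4 × 27 ≡ 108 ≡ 30 (mod 39)
Verification: 10 × 30 = 300 = 7 × 39 + 27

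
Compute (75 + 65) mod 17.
4

(75 + 65) = 140
140 mod 17 = 4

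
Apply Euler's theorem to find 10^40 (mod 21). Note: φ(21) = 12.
By Euler: 10^{12} ≡ 1 (mod 21) since gcd(10, 21) = 1. 40 = 3×12 + 4. So 10^{40} ≡ 10^{4} ≡ 4 (mod 21)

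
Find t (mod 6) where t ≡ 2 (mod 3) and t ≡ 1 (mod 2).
M = 3 × 2 = 6. M₁ = 2, y₁ ≡ 2 (mod 3). M₂ = 3, y₂ ≡ 1 (mod 2). t = 2×2×2 + 1×3×1 ≡ 5 (mod 6)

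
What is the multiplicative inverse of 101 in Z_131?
101^(-1) ≡ 48 (mod 131). Verification: 101 × 48 = 4848 ≡ 1 (mod 131)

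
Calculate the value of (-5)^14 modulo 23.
Using repeated squaring. (-5) ≡ 18 (mod 23). 14 = 8 + 4 + 2 (binary 1110). Repeated squaring mod 23: 18^1 ≡ 18; 18^2 ≡ 18² = 324 ≡ 2; 18^4 ≡ 2² = 4 ≡ 4; 18^8 ≡ 4² = 16 ≡ 16. Multiply: (-5)^14 ≡ 18^8 × 18^4 × 18^2 ≡ 16 × 4 × 2 (mod 23): 16 × 4 = 64 ≡ 18; 18 × 2 = 36 ≡ 13. So (-5)^14 ≡ 13 (mod 23).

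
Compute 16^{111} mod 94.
34

Using successive squaring:
Binary expansion of 111: 1101111
Powers of 16 mod 94 (each is the square of the previous):
  16^1 ≡ 16 (mod 94)
  16^2 ≡ 16² = 256 ≡ 68 (mod 94)
  16^4 ≡ 68² = 4624 ≡ 18 (mod 94)
  16^8 ≡ 18² = 324 ≡ 42 (mod 94)
  16^16 ≡ 42² = 1764 ≡ 72 (mod 94)
  16^32 ≡ 72² = 5184 ≡ 14 (mod 94)
  16^64 ≡ 14² = 196 ≡ 8 (mod 94)
111 = 64 + 32 + 8 + 4 + 2 + 1, so 16^111 = 16^64 × 16^32 × 16^8 × 16^4 × 16^2 × 16^1 ≡ 8 × 14 × 42 × 18 × 68 × 16 (mod 94)
Multiplying step by step:
  8 × 14 = 112 ≡ 18 (mod 94)
  18 × 42 = 756 ≡ 4 (mod 94)
  4 × 18 = 72 ≡ 72 (mod 94)
  72 × 68 = 4896 ≡ 8 (mod 94)
  8 × 16 = 128 ≡ 34 (mod 94)
Result: 16^111 ≡ 34 (mod 94)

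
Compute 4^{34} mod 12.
4

Using successive squaring:
Binary expansion of 34: 100010
Powers of 4 mod 12 (each is the square of the previous):
  4^1 ≡ 4 (mod 12)
  4^2 ≡ 4² = 16 ≡ 4 (mod 12)
  4^4 ≡ 4² = 16 ≡ 4 (mod 12)
  4^8 ≡ 4² = 16 ≡ 4 (mod 12)
  4^16 ≡ 4² = 16 ≡ 4 (mod 12)
  4^32 ≡ 4² = 16 ≡ 4 (mod 12)
34 = 32 + 2, so 4^34 = 4^32 × 4^2 ≡ 4 × 4 (mod 12)
Multiplying step by step:
  4 × 4 = 16 ≡ 4 (mod 12)
Result: 4^34 ≡ 4 (mod 12)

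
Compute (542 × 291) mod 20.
2

(542 × 291) = 157722
157722 mod 20 = 2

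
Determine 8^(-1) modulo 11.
8^(-1) ≡ 7 (mod 11). Verification: 8 × 7 = 56 ≡ 1 (mod 11)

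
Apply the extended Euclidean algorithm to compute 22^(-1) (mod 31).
Extended GCD: 22(-7) + 31(5) = 1. So 22^(-1) ≡ 24 ≡ 24 (mod 31). Verify: 22 × 24 = 528 ≡ 1 (mod 31)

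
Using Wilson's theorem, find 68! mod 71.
(70)! = (68)! × (69) × (70) ≡ -1 (mod 71). So (68)! ≡ -1 × [(70)(69)]^(-1) ≡ 35 (mod 71)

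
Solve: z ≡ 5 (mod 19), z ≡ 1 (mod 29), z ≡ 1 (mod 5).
M = 19 × 29 × 5 = 2755. M₁ = 145, y₁ ≡ 8 (mod 19). M₂ = 95, y₂ ≡ 11 (mod 29). M₃ = 551, y₃ ≡ 1 (mod 5). z = 5×145×8 + 1×95×11 + 1×551×1 ≡ 1886 (mod 2755)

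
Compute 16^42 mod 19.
Using Fermat: 16^{18} ≡ 1 (mod 19). 42 ≡ 6 (mod 18). So 16^{42} ≡ 16^{6} ≡ 7 (mod 19)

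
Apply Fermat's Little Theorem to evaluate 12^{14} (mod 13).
1

By Fermat's Little Theorem, a^(p-1) ≡ 1 (mod p) for prime p and gcd(a, p) = 1
Here p = 13, so 12^12 ≡ 1 (mod 13)
We can reduce the exponent: 14 mod 12 = 2
So 12^14 ≡ 12^2 (mod 13)
Computing: 12^2 mod 13 = 1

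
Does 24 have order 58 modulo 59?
p - 1 = 58 has prime divisors 2, 29. Check 24^(58/q) mod 59 for each: 24^(58/2) = 24^29 ≡ 58, 24^(58/29) = 24^2 ≡ 45 (mod 59). None of these is 1, so 24 has order 58 = φ(59), so it is a primitive root mod 59.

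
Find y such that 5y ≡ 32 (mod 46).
34

Since gcd(5, 46) = 1 divides 32, a solution exists.
Multiply both sides by the inverse of 5 mod 46:
  5^(-1) mod 46 = 37
  x ≡ 37 × 32 ≡ 1184 ≡ 34 (mod 46)
Verification: 5 × 34 = 170 = 3 × 46 + 32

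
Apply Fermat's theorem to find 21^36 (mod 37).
By Fermat's Little Theorem, 21^{36} ≡ 1 (mod 37) since 37 is prime and gcd(21, 37) = 1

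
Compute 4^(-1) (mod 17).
4^(-1) ≡ 13 (mod 17). Verification: 4 × 13 = 52 ≡ 1 (mod 17)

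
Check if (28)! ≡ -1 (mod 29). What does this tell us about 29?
(28)! mod 29 = 28. Since this equals -1 (mod 29), Wilson confirms 29 is prime.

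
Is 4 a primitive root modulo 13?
No

To verify, check if 4^(12/q) ≢ 1 (mod 13) for each prime divisor q of 12
Divisors of 12 = 12: [1, 2, 3, 4, 6, 12]
  4^(12/2) = 4^6 ≡ 1 (mod 13)
  4^(12/3) = 4^4 ≡ 9 (mod 13)
Conclusion: 4 is not a primitive root modulo 13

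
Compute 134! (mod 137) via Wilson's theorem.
(136)! = (134)! × (135) × (136) ≡ -1 (mod 137). So (134)! ≡ -1 × [(136)(135)]^(-1) ≡ 68 (mod 137)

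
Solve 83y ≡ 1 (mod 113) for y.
64

Using Extended Euclidean Algorithm:
gcd(83, 113) = 1
Bezout coefficients: 83 × -49 + 113 × 36 = 1
So 83 × -49 ≡ 1 (mod 113)
The inverse is -49 mod 113 = 64
Verification: 83 × 64 = 5312 = 47 × 113 + 1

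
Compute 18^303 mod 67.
Using Fermat: 18^{66} ≡ 1 (mod 67). 303 ≡ 39 (mod 66). So 18^{303} ≡ 18^{39} ≡ 58 (mod 67)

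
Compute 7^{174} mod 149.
39

Using successive squaring:
Binary expansion of 174: 10101110
Powers of 7 mod 149 (each is the square of the previous):
  7^1 ≡ 7 (mod 149)
  7^2 ≡ 7² = 49 ≡ 49 (mod 149)
  7^4 ≡ 49² = 2401 ≡ 17 (mod 149)
  7^8 ≡ 17² = 289 ≡ 140 (mod 149)
  7^16 ≡ 140² = 19600 ≡ 81 (mod 149)
  7^32 ≡ 81² = 6561 ≡ 5 (mod 149)
  7^64 ≡ 5² = 25 ≡ 25 (mod 149)
  7^128 ≡ 25² = 625 ≡ 29 (mod 149)
174 = 128 + 32 + 8 + 4 + 2, so 7^174 = 7^128 × 7^32 × 7^8 × 7^4 × 7^2 ≡ 29 × 5 × 140 × 17 × 49 (mod 149)
Multiplying step by step:
  29 × 5 = 145 ≡ 145 (mod 149)
  145 × 140 = 20300 ≡ 36 (mod 149)
  36 × 17 = 612 ≡ 16 (mod 149)
  16 × 49 = 784 ≡ 39 (mod 149)
Result: 7^174 ≡ 39 (mod 149)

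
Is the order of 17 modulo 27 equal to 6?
Yes, ord_27(17) = 6.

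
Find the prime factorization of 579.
3 × 193

Divide by primes starting from smallest:
579 ÷ 3 = 193
193 ÷ 193 = 1

579 = 3 × 193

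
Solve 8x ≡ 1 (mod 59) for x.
37

Using Extended Euclidean Algorithm:
gcd(8, 59) = 1
Bezout coefficients: 8 × -22 + 59 × 3 = 1
So 8 × -22 ≡ 1 (mod 59)
The inverse is -22 mod 59 = 37
Verification: 8 × 37 = 296 = 5 × 59 + 1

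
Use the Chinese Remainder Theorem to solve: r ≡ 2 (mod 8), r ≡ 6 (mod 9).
M = 8 × 9 = 72. M₁ = 9, y₁ ≡ 1 (mod 8). M₂ = 8, y₂ ≡ 8 (mod 9). r = 2×9×1 + 6×8×8 ≡ 42 (mod 72)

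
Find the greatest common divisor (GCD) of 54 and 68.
2

Using the Euclidean algorithm:
54 = 0 × 68 + 54
68 = 1 × 54 + 14
54 = 3 × 14 + 12
14 = 1 × 12 + 2
12 = 6 × 2 + 0

GCD(54, 68) = 2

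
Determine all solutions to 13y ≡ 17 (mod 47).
23

Since gcd(13, 47) = 1 divides 17, a solution exists.
Multiply both sides by the inverse of 13 mod 47:
  13^(-1) mod 47 = 29
  x ≡ 29 × 17 ≡ 493 ≡ 23 (mod 47)
Verification: 13 × 23 = 299 = 6 × 47 + 17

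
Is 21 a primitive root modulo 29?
Yes

To verify, check if 21^(28/q) ≢ 1 (mod 29) for each prime divisor q of 28
Divisors of 28 = 28: [1, 2, 4, 7, 14, 28]
  21^(28/2) = 21^14 ≡ 28 (mod 29)
  21^(28/7) = 21^4 ≡ 7 (mod 29)
Conclusion: 21 is a primitive root modulo 29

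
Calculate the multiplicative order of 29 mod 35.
Powers of 29 mod 35: 29^1≡29, 29^2≡1. Order = 2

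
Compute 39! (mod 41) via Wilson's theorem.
(40)! = (39)! × (40) ≡ -1 (mod 41). So (39)! ≡ -1 × (40)^(-1) ≡ (-1)×(-1) = 1 (mod 41)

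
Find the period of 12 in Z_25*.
Powers of 12 mod 25: 12^1≡12, 12^2≡19, 12^3≡3, 12^4≡11, 12^5≡7, 12^6≡9, 12^7≡8, 12^8≡21, 12^9≡2, 12^10≡24, 12^11≡13, 12^12≡6, 12^13≡22, 12^14≡14, 12^15≡18, 12^16≡16, 12^17≡17, 12^18≡4, 12^19≡23, 12^20≡1. Order = 20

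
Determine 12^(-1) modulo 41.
12^(-1) ≡ 24 (mod 41). Verification: 12 × 24 = 288 ≡ 1 (mod 41)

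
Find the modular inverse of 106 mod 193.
106^(-1) ≡ 122 (mod 193). Verification: 106 × 122 = 12932 ≡ 1 (mod 193)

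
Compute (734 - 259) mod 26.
7

(734 - 259) = 475
475 mod 26 = 7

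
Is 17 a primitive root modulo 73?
No

To verify, check if 17^(72/q) ≢ 1 (mod 73) for each prime divisor q of 72
Divisors of 72 = 72: [1, 2, 3, 4, 6, 8, 9, 12, 18, 24, 36, 72]
  17^(72/2) = 17^36 ≡ 72 (mod 73)
  17^(72/3) = 17^24 ≡ 1 (mod 73)
Conclusion: 17 is not a primitive root modulo 73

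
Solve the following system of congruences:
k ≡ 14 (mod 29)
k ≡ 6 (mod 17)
159

Using the Chinese Remainder Theorem:
M = product of moduli = 493
For equation 1: M_1 = 17, 17 ≡ 17 (mod 29), inverse of 17 mod 29 is 12 (check: 17 × 12 = 204 ≡ 1 (mod 29))
For equation 2: M_2 = 29, 29 ≡ 12 (mod 17), inverse of 29 mod 17 is 10 (check: 12 × 10 = 120 ≡ 1 (mod 17))
Combine: k ≡ Σ r_i×M_i×(M_i⁻¹ mod m_i) = 14×17×12 + 6×29×10 = 2856 + 1740 = 4596
4596 mod 493 = 159
k ≡ 159 (mod 493)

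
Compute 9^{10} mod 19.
9

Using successive squaring:
Binary expansion of 10: 1010
Powers of 9 mod 19 (each is the square of the previous):
  9^1 ≡ 9 (mod 19)
  9^2 ≡ 9² = 81 ≡ 5 (mod 19)
  9^4 ≡ 5² = 25 ≡ 6 (mod 19)
  9^8 ≡ 6² = 36 ≡ 17 (mod 19)
10 = 8 + 2, so 9^10 = 9^8 × 9^2 ≡ 17 × 5 (mod 19)
Multiplying step by step:
  17 × 5 = 85 ≡ 9 (mod 19)
Result: 9^10 ≡ 9 (mod 19)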